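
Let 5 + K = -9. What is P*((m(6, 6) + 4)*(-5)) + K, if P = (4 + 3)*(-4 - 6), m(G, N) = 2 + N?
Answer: 4186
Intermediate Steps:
K = -14 (K = -5 - 9 = -14)
P = -70 (P = 7*(-10) = -70)
P*((m(6, 6) + 4)*(-5)) + K = -70*((2 + 6) + 4)*(-5) - 14 = -70*(8 + 4)*(-5) - 14 = -840*(-5) - 14 = -70*(-60) - 14 = 4200 - 14 = 4186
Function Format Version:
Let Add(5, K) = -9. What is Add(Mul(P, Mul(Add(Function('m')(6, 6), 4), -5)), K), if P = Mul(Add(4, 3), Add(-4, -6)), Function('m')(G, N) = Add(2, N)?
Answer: 4186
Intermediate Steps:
K = -14 (K = Add(-5, -9) = -14)
P = -70 (P = Mul(7, -10) = -70)
Add(Mul(P, Mul(Add(Function('m')(6, 6), 4), -5)), K) = Add(Mul(-70, Mul(Add(Add(2, 6), 4), -5)), -14) = Add(Mul(-70, Mul(Add(8, 4), -5)), -14) = Add(Mul(-70, Mul(12, -5)), -14) = Add(Mul(-70, -60), -14) = Add(4200, -14) = 4186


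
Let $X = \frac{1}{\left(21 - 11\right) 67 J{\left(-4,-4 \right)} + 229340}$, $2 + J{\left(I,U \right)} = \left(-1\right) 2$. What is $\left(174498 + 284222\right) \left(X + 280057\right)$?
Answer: $\frac{1455924977227256}{11333} \approx 1.2847 \cdot 10^{11}$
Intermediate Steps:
$J{\left(I,U \right)} = -4$ ($J{\left(I,U \right)} = -2 - 2 = -4$)
$X = \frac{1}{226660}$ ($X = \frac{1}{\left(21 - 11\right) 67 \left(-4\right) + 229340} = \frac{1}{10 \cdot 67 \left(-4\right) + 229340} = \frac{1}{670 \left(-4\right) + 229340} = \frac{1}{-2680 + 229340} = \frac{1}{226660} \approx 4.4119 \cdot 10^{-6}$)
$\left(174498 + 284222\right) \left(X + 280057\right) = \left(174498 + 284222\right) \left(\frac{1}{226660} + 280057\right) = 458720 \cdot \frac{63477719621}{226660} = \frac{1455924977227256}{11333}$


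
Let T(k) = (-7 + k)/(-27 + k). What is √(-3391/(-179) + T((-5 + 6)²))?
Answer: 2*√25957685/2327 ≈ 4.3789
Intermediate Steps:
T(k) = (-7 + k)/(-27 + k)
√(-3391/(-179) + T((-5 + 6)²)) = √(-3391/(-179) + (-7 + (-5 + 6)²)/(-27 + (-5 + 6)²)) = √(-3391*(-1/179) + (-7 + 1²)/(-27 + 1²)) = √(3391/179 + (-7 + 1)/(-27 + 1)) = √(3391/179 - 6/(-26)) = √(3391/179 - 1/26*(-6)) = √(3391/179 + 3/13) = √(44620/2327) = 2*√25957685/2327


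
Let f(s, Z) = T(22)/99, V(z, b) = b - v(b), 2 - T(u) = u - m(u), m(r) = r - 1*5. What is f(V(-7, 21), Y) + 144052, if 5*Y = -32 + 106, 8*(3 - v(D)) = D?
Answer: 4753715/33 ≈ 1.4405e+5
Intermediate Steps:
m(r) = -5 + r (m(r) = r - 5 = -5 + r)
v(D) = 3 - D/8
T(u) = -3 (T(u) = 2 - (u - (-5 + u)) = 2 - (u + (5 - u)) = 2 - 1*5 = 2 - 5 = -3)
V(z, b) = -3 + 9*b/8 (V(z, b) = b - (3 - b/8) = b + (-3 + b/8) = -3 + 9*b/8)
Y = 74/5 (Y = (-32 + 106)/5 = (⅕)*74 = 74/5 ≈ 14.800)
f(s, Z) = -1/33 (f(s, Z) = -3/99 = -3*1/99 = -1/33)
f(V(-7, 21), Y) + 144052 = -1/33 + 144052 = 4753715/33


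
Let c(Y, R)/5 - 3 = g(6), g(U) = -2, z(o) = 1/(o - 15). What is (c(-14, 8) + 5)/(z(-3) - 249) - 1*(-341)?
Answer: 1528523/4483 ≈ 340.96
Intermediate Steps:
z(o) = 1/(-15 + o)
c(Y, R) = 5 (c(Y, R) = 15 + 5*(-2) = 15 - 10 = 5)
(c(-14, 8) + 5)/(z(-3) - 249) - 1*(-341) = (5 + 5)/(1/(-15 - 3) - 249) - 1*(-341) = 10/(1/(-18) - 249) + 341 = 10/(-1/18 - 249) + 341 = 10/(-4483/18) + 341 = 10*(-18/4483) + 341 = -180/4483 + 341 = 1528523/4483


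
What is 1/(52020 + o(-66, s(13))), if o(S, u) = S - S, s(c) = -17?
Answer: 1/52020 ≈ 1.9223e-5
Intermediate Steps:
o(S, u) = 0
1/(52020 + o(-66, s(13))) = 1/(52020 + 0) = 1/52020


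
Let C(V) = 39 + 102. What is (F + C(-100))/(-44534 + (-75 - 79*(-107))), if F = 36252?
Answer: -12131/12052 ≈ -1.0066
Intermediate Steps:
C(V) = 141
(F + C(-100))/(-44534 + (-75 - 79*(-107))) = (36252 + 141)/(-44534 + (-75 - 79*(-107))) = 36393/(-44534 + (-75 + 8453)) = 36393/(-44534 + 8378) = 36393/(-36156) = 36393*(-1/36156) = -12131/12052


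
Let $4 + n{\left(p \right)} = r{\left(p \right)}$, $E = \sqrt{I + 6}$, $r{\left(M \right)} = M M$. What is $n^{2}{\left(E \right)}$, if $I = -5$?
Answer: $9$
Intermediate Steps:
$r{\left(M \right)} = M^{2}$
$E = 1$ ($E = \sqrt{-5 + 6} = \sqrt{1} = 1$)
$n{\left(p \right)} = -4 + p^{2}$
$n^{2}{\left(E \right)} = \left(-4 + 1^{2}\right)^{2} = \left(-4 + 1\right)^{2} = \left(-3\right)^{2} = 9$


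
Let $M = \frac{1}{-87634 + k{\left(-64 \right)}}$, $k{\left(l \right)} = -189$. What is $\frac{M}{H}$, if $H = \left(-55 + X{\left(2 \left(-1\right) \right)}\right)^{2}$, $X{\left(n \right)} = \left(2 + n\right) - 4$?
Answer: $- \frac{1}{305711863} \approx -3.2711 \cdot 10^{-9}$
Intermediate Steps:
$X{\left(n \right)} = -2 + n$
$H = 3481$ ($H = \left(-55 + \left(-2 + 2 \left(-1\right)\right)\right)^{2} = \left(-55 - 4\right)^{2} = \left(-59\right)^{2} = 3481$)
$M = - \frac{1}{87823}$ ($M = \frac{1}{-87634 - 189} = \frac{1}{-87823} = - \frac{1}{87823} \approx -1.1387 \cdot 10^{-5}$)
$\frac{M}{H} = - \frac{1}{87823 \cdot 3481} = \left(- \frac{1}{87823}\right) \frac{1}{3481} = - \frac{1}{305711863}$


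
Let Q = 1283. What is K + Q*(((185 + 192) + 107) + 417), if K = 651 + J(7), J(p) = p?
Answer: 1156641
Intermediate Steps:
K = 658 (K = 651 + 7 = 658)
K + Q*(((185 + 192) + 107) + 417) = 658 + 1283*(((185 + 192) + 107) + 417) = 658 + 1283*((377 + 107) + 417) = 658 + 1283*(484 + 417) = 658 + 1283*901 = 658 + 1155983 = 1156641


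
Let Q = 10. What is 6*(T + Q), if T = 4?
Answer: 84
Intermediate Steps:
6*(T + Q) = 6*(4 + 10) = 6*14 = 84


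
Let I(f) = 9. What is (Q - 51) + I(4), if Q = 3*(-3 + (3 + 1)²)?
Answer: -3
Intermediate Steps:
Q = 39 (Q = 3*(-3 + 4²) = 3*(-3 + 16) = 3*13 = 39)
(Q - 51) + I(4) = (39 - 51) + 9 = -12 + 9 = -3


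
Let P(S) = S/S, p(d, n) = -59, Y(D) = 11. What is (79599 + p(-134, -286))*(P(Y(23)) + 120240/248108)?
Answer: 7324599980/62027 ≈ 1.1809e+5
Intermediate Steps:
P(S) = 1
(79599 + p(-134, -286))*(P(Y(23)) + 120240/248108) = (79599 - 59)*(1 + 120240/248108) = 79540*(1 + 120240*(1/248108)) = 79540*(1 + 30060/62027) = 79540*(92087/62027) = 7324599980/62027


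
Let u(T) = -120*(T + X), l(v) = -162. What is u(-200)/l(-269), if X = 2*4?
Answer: -1280/9 ≈ -142.22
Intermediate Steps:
X = 8
u(T) = -960 - 120*T (u(T) = -120*(T + 8) = -120*(8 + T) = -960 - 120*T)
u(-200)/l(-269) = (-960 - 120*(-200))/(-162) = (-960 + 24000)*(-1/162) = 23040*(-1/162) = -1280/9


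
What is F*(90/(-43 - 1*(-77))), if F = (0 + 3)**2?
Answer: 405/17 ≈ 23.824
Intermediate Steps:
F = 9 (F = 3**2 = 9)
F*(90/(-43 - 1*(-77))) = 9*(90/(-43 - 1*(-77))) = 9*(90/(-43 + 77)) = 9*(90/34) = 9*(90*(1/34)) = 9*(45/17) = 405/17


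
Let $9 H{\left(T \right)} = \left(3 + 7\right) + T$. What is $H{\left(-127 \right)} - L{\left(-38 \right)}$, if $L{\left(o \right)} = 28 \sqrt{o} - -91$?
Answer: $-104 - 28 i \sqrt{38} \approx -104.0 - 172.6 i$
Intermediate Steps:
$L{\left(o \right)} = 91 + 28 \sqrt{o}$ ($L{\left(o \right)} = 28 \sqrt{o} + 91 = 91 + 28 \sqrt{o}$)
$H{\left(T \right)} = \frac{10}{9} + \frac{T}{9}$ ($H{\left(T \right)} = \frac{\left(3 + 7\right) + T}{9} = \frac{10 + T}{9} = \frac{10}{9} + \frac{T}{9}$)
$H{\left(-127 \right)} - L{\left(-38 \right)} = \left(\frac{10}{9} + \frac{1}{9} \left(-127\right)\right) - \left(91 + 28 \sqrt{-38}\right) = \left(\frac{10}{9} - \frac{127}{9}\right) - \left(91 + 28 i \sqrt{38}\right) = -13 - \left(91 + 28 i \sqrt{38}\right) = -104 - 28 i \sqrt{38}$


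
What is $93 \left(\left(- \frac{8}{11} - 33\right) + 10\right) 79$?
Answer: $- \frac{1917567}{11} \approx -1.7432 \cdot 10^{5}$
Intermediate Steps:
$93 \left(\left(- \frac{8}{11} - 33\right) + 10\right) 79 = 93 \left(- \frac{371}{11} + 10\right) 79 = 93 \left(- \frac{261}{11}\right) 79 = \left(- \frac{24273}{11}\right) 79 = - \frac{1917567}{11}$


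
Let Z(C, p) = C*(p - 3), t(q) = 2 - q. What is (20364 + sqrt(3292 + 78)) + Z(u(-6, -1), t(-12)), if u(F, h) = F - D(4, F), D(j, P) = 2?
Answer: 20276 + sqrt(3370) ≈ 20334.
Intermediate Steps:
u(F, h) = -2 + F (u(F, h) = F - 1*2 = F - 2 = -2 + F)
Z(C, p) = C*(-3 + p)
(20364 + sqrt(3292 + 78)) + Z(u(-6, -1), t(-12)) = (20364 + sqrt(3292 + 78)) + (-2 - 6)*(-3 + (2 - 1*(-12))) = (20364 + sqrt(3370)) - 8*(-3 + (2 + 12)) = (20364 + sqrt(3370)) - 8*(-3 + 14) = (20364 + sqrt(3370)) - 8*11 = (20364 + sqrt(3370)) - 88 = 20276 + sqrt(3370)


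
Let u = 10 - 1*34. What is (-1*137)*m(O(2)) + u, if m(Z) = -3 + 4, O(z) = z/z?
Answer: -161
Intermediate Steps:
O(z) = 1
u = -24 (u = 10 - 34 = -24)
m(Z) = 1
(-1*137)*m(O(2)) + u = -1*137*1 - 24 = -137*1 - 24 = -137 - 24 = -161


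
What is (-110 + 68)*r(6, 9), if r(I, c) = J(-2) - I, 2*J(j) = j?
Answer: 294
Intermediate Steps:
J(j) = j/2
r(I, c) = -1 - I (r(I, c) = (½)*(-2) - I = -1 - I)
(-110 + 68)*r(6, 9) = (-110 + 68)*(-1 - 1*6) = -42*(-1 - 6) = -42*(-7) = 294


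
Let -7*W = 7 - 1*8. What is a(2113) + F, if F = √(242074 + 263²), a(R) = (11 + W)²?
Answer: 6084/49 + √311243 ≈ 682.05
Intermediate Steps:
W = ⅐ (W = -(7 - 1*8)/7 = -(7 - 8)/7 = -⅐*(-1) = ⅐ ≈ 0.14286)
a(R) = 6084/49 (a(R) = (11 + ⅐)² = (78/7)² = 6084/49)
F = √311243 (F = √(242074 + 69169) = √311243 ≈ 557.89)
a(2113) + F = 6084/49 + √311243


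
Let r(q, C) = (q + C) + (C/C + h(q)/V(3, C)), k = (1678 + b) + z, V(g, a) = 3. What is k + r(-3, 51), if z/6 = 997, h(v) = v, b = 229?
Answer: 7937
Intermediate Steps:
z = 5982 (z = 6*997 = 5982)
k = 7889 (k = (1678 + 229) + 5982 = 1907 + 5982 = 7889)
r(q, C) = 1 + C + 4*q/3 (r(q, C) = (q + C) + (C/C + q/3) = (C + q) + (1 + q*(⅓)) = (C + q) + (1 + q/3) = 1 + C + 4*q/3)
k + r(-3, 51) = 7889 + (1 + 51 + (4/3)*(-3)) = 7889 + (1 + 51 - 4) = 7889 + 48 = 7937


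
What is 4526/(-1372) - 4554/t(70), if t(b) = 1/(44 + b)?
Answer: -356143279/686 ≈ -5.1916e+5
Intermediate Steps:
4526/(-1372) - 4554/t(70) = 4526/(-1372) - 4554/(1/(44 + 70)) = 4526*(-1/1372) - 4554/(1/114) = -2263/686 - 4554/1/114 = -2263/686 - 4554*114 = -2263/686 - 519156 = -356143279/686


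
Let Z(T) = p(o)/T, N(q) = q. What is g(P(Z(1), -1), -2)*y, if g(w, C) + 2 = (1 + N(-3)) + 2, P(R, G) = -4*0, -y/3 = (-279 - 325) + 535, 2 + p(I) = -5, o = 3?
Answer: -414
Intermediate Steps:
p(I) = -7 (p(I) = -2 - 5 = -7)
y = 207 (y = -3*((-279 - 325) + 535) = -3*(-604 + 535) = -3*(-69) = 207)
Z(T) = -7/T
P(R, G) = 0
g(w, C) = -2 (g(w, C) = -2 + ((1 - 3) + 2) = -2 + (-2 + 2) = -2 + 0 = -2)
g(P(Z(1), -1), -2)*y = -2*207 = -414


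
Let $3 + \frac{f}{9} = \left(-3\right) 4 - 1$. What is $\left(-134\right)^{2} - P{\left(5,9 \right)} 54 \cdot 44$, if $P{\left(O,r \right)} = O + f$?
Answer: $348220$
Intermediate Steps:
$f = -144$ ($f = -27 + 9 \left(\left(-3\right) 4 - 1\right) = -27 + 9 \left(-12 - 1\right) = -27 + 9 \left(-13\right) = -27 - 117 = -144$)
$P{\left(O,r \right)} = -144 + O$ ($P{\left(O,r \right)} = O - 144 = -144 + O$)
$\left(-134\right)^{2} - P{\left(5,9 \right)} 54 \cdot 44 = \left(-134\right)^{2} - \left(-144 + 5\right) 54 \cdot 44 = 17956 - \left(-139\right) 54 \cdot 44 = 17956 - \left(-7506\right) 44 = 17956 - -330264 = 17956 + 330264 = 348220$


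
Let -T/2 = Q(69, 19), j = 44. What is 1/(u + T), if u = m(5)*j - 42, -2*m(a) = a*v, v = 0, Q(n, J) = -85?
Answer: 1/128 ≈ 0.0078125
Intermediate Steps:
m(a) = 0 (m(a) = -a*0/2 = -½*0 = 0)
T = 170 (T = -2*(-85) = 170)
u = -42 (u = 0*44 - 42 = 0 - 42 = -42)
1/(u + T) = 1/(-42 + 170) = 1/128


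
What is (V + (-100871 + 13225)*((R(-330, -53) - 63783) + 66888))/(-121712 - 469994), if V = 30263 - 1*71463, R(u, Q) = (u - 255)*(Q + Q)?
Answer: 2853555245/295853 ≈ 9645.2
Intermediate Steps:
R(u, Q) = 2*Q*(-255 + u) (R(u, Q) = (-255 + u)*(2*Q) = 2*Q*(-255 + u))
V = -41200 (V = 30263 - 71463 = -41200)
(V + (-100871 + 13225)*((R(-330, -53) - 63783) + 66888))/(-121712 - 469994) = (-41200 + (-100871 + 13225)*((2*(-53)*(-255 - 330) - 63783) + 66888))/(-121712 - 469994) = (-41200 - 87646*((2*(-53)*(-585) - 63783) + 66888))/(-591706) = (-41200 - 87646*((62010 - 63783) + 66888))*(-1/591706) = (-41200 - 87646*(-1773 + 66888))*(-1/591706) = (-41200 - 87646*65115)*(-1/591706) = (-41200 - 5707069290)*(-1/591706) = -5707110490*(-1/591706) = 2853555245/295853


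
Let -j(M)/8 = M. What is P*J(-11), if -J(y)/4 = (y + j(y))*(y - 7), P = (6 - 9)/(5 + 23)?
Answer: -594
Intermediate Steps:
P = -3/28 ≈ -0.10714
j(M) = -8*M
J(y) = 28*y*(-7 + y) (J(y) = -4*(y - 8*y)*(y - 7) = -4*(-7*y)*(-7 + y) = -(-28)*y*(-7 + y) = 28*y*(-7 + y))
P*J(-11) = -3*(-11)*(-7 - 11) = -3*(-11)*(-18) = -3/28*5544 = -594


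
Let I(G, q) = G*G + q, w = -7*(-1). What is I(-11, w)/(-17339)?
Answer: -128/17339 ≈ -0.0073822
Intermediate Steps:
w = 7
I(G, q) = q + G² (I(G, q) = G² + q = q + G²)
I(-11, w)/(-17339) = (7 + (-11)²)/(-17339) = (7 + 121)*(-1/17339) = 128*(-1/17339) = -128/17339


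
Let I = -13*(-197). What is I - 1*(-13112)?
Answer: 15673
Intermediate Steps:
I = 2561
I - 1*(-13112) = 2561 - 1*(-13112) = 2561 + 13112 = 15673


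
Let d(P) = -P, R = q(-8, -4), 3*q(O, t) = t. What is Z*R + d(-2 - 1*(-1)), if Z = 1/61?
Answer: 179/183 ≈ 0.97814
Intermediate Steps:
Z = 1/61 ≈ 0.016393
q(O, t) = t/3
R = -4/3 (R = (⅓)*(-4) = -4/3 ≈ -1.3333)
Z*R + d(-2 - 1*(-1)) = (1/61)*(-4/3) - (-2 - 1*(-1)) = -4/183 - (-2 + 1) = -4/183 - 1*(-1) = -4/183 + 1 = 179/183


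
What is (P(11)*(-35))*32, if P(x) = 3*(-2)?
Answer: 6720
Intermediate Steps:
P(x) = -6
(P(11)*(-35))*32 = -6*(-35)*32 = 210*32 = 6720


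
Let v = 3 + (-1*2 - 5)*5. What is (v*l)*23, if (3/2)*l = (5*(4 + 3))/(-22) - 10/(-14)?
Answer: 33120/77 ≈ 430.13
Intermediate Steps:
l = -45/77 (l = 2*((5*(4 + 3))/(-22) - 10/(-14))/3 = 2*((5*7)*(-1/22) - 10*(-1/14))/3 = 2*(35*(-1/22) + 5/7)/3 = 2*(-35/22 + 5/7)/3 = (⅔)*(-135/154) = -45/77 ≈ -0.58442)
v = -32 (v = 3 + (-2 - 5)*5 = 3 - 7*5 = 3 - 35 = -32)
(v*l)*23 = -32*(-45/77)*23 = (1440/77)*23 = 33120/77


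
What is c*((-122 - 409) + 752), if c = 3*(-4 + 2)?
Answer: -1326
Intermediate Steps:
c = -6 (c = 3*(-2) = -6)
c*((-122 - 409) + 752) = -6*((-122 - 409) + 752) = -6*(-531 + 752) = -6*221 = -1326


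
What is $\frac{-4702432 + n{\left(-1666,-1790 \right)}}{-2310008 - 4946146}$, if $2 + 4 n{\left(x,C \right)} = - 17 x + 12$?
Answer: $\frac{4695349}{7256154} \approx 0.64709$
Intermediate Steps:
$n{\left(x,C \right)} = \frac{5}{2} - \frac{17 x}{4}$ ($n{\left(x,C \right)} = - \frac{1}{2} + \frac{- 17 x + 12}{4} = - \frac{1}{2} + \frac{12 - 17 x}{4} = - \frac{1}{2} - \left(-3 + \frac{17 x}{4}\right) = \frac{5}{2} - \frac{17 x}{4}$)
$\frac{-4702432 + n{\left(-1666,-1790 \right)}}{-2310008 - 4946146} = \frac{-4702432 + \left(\frac{5}{2} - - \frac{14161}{2}\right)}{-2310008 - 4946146} = \frac{-4702432 + \left(\frac{5}{2} + \frac{14161}{2}\right)}{-7256154} = \left(-4702432 + 7083\right) \left(- \frac{1}{7256154}\right) = \left(-4695349\right) \left(- \frac{1}{7256154}\right) = \frac{4695349}{7256154}$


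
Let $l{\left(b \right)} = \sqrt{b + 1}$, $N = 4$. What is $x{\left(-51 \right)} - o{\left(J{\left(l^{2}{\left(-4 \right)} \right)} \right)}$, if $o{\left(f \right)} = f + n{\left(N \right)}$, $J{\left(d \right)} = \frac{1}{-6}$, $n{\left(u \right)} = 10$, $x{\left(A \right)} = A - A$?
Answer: $- \frac{59}{6} \approx -9.8333$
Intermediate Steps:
$x{\left(A \right)} = 0$
$l{\left(b \right)} = \sqrt{1 + b}$
$J{\left(d \right)} = - \frac{1}{6}$
$o{\left(f \right)} = 10 + f$ ($o{\left(f \right)} = f + 10 = 10 + f$)
$x{\left(-51 \right)} - o{\left(J{\left(l^{2}{\left(-4 \right)} \right)} \right)} = 0 - \left(10 - \frac{1}{6}\right) = 0 - \frac{59}{6} = - \frac{59}{6}$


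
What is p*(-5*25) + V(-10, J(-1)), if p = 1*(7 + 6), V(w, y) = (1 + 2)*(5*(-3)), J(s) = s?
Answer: -1670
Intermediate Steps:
V(w, y) = -45 (V(w, y) = 3*(-15) = -45)
p = 13 (p = 1*13 = 13)
p*(-5*25) + V(-10, J(-1)) = 13*(-5*25) - 45 = 13*(-125) - 45 = -1625 - 45 = -1670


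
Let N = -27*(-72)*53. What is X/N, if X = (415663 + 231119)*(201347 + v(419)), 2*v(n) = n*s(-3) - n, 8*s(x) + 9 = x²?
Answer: 43364038175/34344 ≈ 1.2626e+6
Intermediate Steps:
s(x) = -9/8 + x²/8
v(n) = -n/2 (v(n) = (n*(-9/8 + (⅛)*(-3)²) - n)/2 = (n*(-9/8 + (⅛)*9) - n)/2 = (n*(-9/8 + 9/8) - n)/2 = (n*0 - n)/2 = (0 - n)/2 = (-n)/2 = -n/2)
N = 103032 (N = 1944*53 = 103032)
X = 130092114525 (X = (415663 + 231119)*(201347 - ½*419) = 646782*(201347 - 419/2) = 646782*(402275/2) = 130092114525)
X/N = 130092114525/103032 = 130092114525*(1/103032) = 43364038175/34344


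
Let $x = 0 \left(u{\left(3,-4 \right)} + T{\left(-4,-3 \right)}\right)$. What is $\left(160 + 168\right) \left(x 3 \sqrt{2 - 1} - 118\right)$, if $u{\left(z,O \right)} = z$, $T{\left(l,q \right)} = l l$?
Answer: $-38704$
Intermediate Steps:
$T{\left(l,q \right)} = l^{2}$
$x = 0$ ($x = 0 \left(3 + \left(-4\right)^{2}\right) = 0 \left(3 + 16\right) = 0 \cdot 19 = 0$)
$\left(160 + 168\right) \left(x 3 \sqrt{2 - 1} - 118\right) = \left(160 + 168\right) \left(0 \cdot 3 \sqrt{2 - 1} - 118\right) = 328 \left(0 \sqrt{1} - 118\right) = 328 \left(0 \cdot 1 - 118\right) = 328 \left(0 - 118\right) = 328 \left(-118\right) = -38704$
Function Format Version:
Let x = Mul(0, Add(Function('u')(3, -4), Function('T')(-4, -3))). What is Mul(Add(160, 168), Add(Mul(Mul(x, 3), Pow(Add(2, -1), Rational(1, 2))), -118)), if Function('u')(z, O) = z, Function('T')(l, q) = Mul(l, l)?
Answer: -38704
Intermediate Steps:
Function('T')(l, q) = Pow(l, 2)
x = 0 (x = Mul(0, Add(3, Pow(-4, 2))) = Mul(0, Add(3, 16)) = Mul(0, 19) = 0)
Mul(Add(160, 168), Add(Mul(Mul(x, 3), Pow(Add(2, -1), Rational(1, 2))), -118)) = Mul(Add(160, 168), Add(Mul(Mul(0, 3), Pow(Add(2, -1), Rational(1, 2))), -118)) = Mul(328, Add(Mul(0, Pow(1, Rational(1, 2))), -118)) = Mul(328, Add(Mul(0, 1), -118)) = Mul(328, Add(0, -118)) = Mul(328, -118) = -38704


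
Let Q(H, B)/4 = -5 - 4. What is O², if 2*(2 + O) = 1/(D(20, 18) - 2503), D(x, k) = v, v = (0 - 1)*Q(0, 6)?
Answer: 97397161/24344356 ≈ 4.0008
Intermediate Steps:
Q(H, B) = -36 (Q(H, B) = 4*(-5 - 4) = 4*(-9) = -36)
v = 36 (v = (0 - 1)*(-36) = -1*(-36) = 36)
D(x, k) = 36
O = -9869/4934 (O = -2 + 1/(2*(36 - 2503)) = -2 + (½)/(-2467) = -2 + (½)*(-1/2467) = -2 - 1/4934 = -9869/4934 ≈ -2.0002)
O² = (-9869/4934)² = 97397161/24344356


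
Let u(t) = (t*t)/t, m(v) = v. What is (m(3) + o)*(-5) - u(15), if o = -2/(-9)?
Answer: -280/9 ≈ -31.111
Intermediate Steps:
u(t) = t (u(t) = t²/t = t)
o = 2/9 (o = -2*(-⅑) = 2/9 ≈ 0.22222)
(m(3) + o)*(-5) - u(15) = (3 + 2/9)*(-5) - 1*15 = (29/9)*(-5) - 15 = -145/9 - 15 = -280/9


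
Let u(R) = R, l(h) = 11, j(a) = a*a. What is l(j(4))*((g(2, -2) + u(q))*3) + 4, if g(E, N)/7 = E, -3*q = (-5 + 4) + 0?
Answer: 477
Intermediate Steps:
j(a) = a**2
q = 1/3 (q = -((-5 + 4) + 0)/3 = -(-1 + 0)/3 = -1/3*(-1) = 1/3 ≈ 0.33333)
g(E, N) = 7*E
l(j(4))*((g(2, -2) + u(q))*3) + 4 = 11*((7*2 + 1/3)*3) + 4 = 11*((14 + 1/3)*3) + 4 = 11*((43/3)*3) + 4 = 11*43 + 4 = 473 + 4 = 477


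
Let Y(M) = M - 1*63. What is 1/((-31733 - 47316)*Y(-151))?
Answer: 1/16916486 ≈ 5.9114e-8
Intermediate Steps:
Y(M) = -63 + M (Y(M) = M - 63 = -63 + M)
1/((-31733 - 47316)*Y(-151)) = 1/((-31733 - 47316)*(-63 - 151)) = 1/(-79049*(-214)) = -1/79049*(-1/214) = 1/16916486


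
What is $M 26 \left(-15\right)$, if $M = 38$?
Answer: $-14820$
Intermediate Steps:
$M 26 \left(-15\right) = 38 \cdot 26 \left(-15\right) = 988 \left(-15\right) = -14820$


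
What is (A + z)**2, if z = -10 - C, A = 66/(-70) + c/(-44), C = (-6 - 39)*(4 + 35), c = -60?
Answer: 451566528169/148225 ≈ 3.0465e+6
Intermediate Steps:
C = -1755 (C = -45*39 = -1755)
A = 162/385 (A = 66/(-70) - 60/(-44) = 66*(-1/70) - 60*(-1/44) = -33/35 + 15/11 = 162/385 ≈ 0.42078)
z = 1745 (z = -10 - 1*(-1755) = -10 + 1755 = 1745)
(A + z)**2 = (162/385 + 1745)**2 = (671987/385)**2 = 451566528169/148225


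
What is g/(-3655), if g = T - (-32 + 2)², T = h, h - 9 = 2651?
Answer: -352/731 ≈ -0.48153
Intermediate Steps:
h = 2660 (h = 9 + 2651 = 2660)
T = 2660
g = 1760 (g = 2660 - (-32 + 2)² = 2660 - 1*(-30)² = 2660 - 1*900 = 2660 - 900 = 1760)
g/(-3655) = 1760/(-3655) = 1760*(-1/3655) = -352/731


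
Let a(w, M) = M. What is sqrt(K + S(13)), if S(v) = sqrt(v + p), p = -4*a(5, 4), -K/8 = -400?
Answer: sqrt(3200 + I*sqrt(3)) ≈ 56.569 + 0.0153*I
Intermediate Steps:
K = 3200 (K = -8*(-400) = 3200)
p = -16 (p = -4*4 = -16)
S(v) = sqrt(-16 + v) (S(v) = sqrt(v - 16) = sqrt(-16 + v))
sqrt(K + S(13)) = sqrt(3200 + sqrt(-16 + 13)) = sqrt(3200 + sqrt(-3)) = sqrt(3200 + I*sqrt(3))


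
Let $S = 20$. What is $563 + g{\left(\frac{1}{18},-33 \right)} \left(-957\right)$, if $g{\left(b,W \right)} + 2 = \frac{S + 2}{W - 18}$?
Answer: $\frac{49127}{17} \approx 2889.8$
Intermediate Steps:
$g{\left(b,W \right)} = -2 + \frac{22}{-18 + W}$ ($g{\left(b,W \right)} = -2 + \frac{20 + 2}{W - 18} = -2 + \frac{22}{-18 + W}$)
$563 + g{\left(\frac{1}{18},-33 \right)} \left(-957\right) = 563 + \frac{2 \left(29 - -33\right)}{-18 - 33} \left(-957\right) = 563 + \frac{2 \left(29 + 33\right)}{-51} \left(-957\right) = 563 + 2 \left(- \frac{1}{51}\right) 62 \left(-957\right) = 563 - - \frac{39556}{17} = 563 + \frac{39556}{17} = \frac{49127}{17}$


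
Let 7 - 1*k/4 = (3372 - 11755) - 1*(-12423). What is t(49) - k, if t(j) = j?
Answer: 16181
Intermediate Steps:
k = -16132 (k = 28 - 4*((3372 - 11755) - 1*(-12423)) = 28 - 4*(-8383 + 12423) = 28 - 4*4040 = 28 - 16160 = -16132)
t(49) - k = 49 - 1*(-16132) = 49 + 16132 = 16181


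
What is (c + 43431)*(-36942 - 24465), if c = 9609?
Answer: -3257027280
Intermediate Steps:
(c + 43431)*(-36942 - 24465) = (9609 + 43431)*(-36942 - 24465) = 53040*(-61407) = -3257027280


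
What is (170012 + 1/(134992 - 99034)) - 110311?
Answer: 2146728559/35958 ≈ 59701.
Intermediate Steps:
(170012 + 1/(134992 - 99034)) - 110311 = (170012 + 1/35958) - 110311 = 6113291497/35958 - 110311 = 2146728559/35958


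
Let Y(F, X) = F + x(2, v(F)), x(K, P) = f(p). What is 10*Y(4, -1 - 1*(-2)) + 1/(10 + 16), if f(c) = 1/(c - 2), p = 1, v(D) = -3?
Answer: 781/26 ≈ 30.038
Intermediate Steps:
f(c) = 1/(-2 + c)
x(K, P) = -1 (x(K, P) = 1/(-2 + 1) = 1/(-1) = -1)
Y(F, X) = -1 + F (Y(F, X) = F - 1 = -1 + F)
10*Y(4, -1 - 1*(-2)) + 1/(10 + 16) = 10*(-1 + 4) + 1/(10 + 16) = 10*3 + 1/26 = 30 + 1/26 = 781/26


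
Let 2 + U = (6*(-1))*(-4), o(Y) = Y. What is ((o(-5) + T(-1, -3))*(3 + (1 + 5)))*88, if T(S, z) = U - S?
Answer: 14256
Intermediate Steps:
U = 22 (U = -2 + (6*(-1))*(-4) = -2 - 6*(-4) = -2 + 24 = 22)
T(S, z) = 22 - S
((o(-5) + T(-1, -3))*(3 + (1 + 5)))*88 = ((-5 + (22 - 1*(-1)))*(3 + (1 + 5)))*88 = ((-5 + (22 + 1))*(3 + 6))*88 = ((-5 + 23)*9)*88 = (18*9)*88 = 162*88 = 14256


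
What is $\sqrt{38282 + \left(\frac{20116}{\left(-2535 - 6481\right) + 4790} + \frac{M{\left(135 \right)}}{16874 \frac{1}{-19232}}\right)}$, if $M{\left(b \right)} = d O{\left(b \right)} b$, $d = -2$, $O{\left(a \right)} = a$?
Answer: $\frac{4 \sqrt{1585518465574214886}}{17827381} \approx 282.53$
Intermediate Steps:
$M{\left(b \right)} = - 2 b^{2}$ ($M{\left(b \right)} = - 2 b b = - 2 b^{2}$)
$\sqrt{38282 + \left(\frac{20116}{\left(-2535 - 6481\right) + 4790} + \frac{M{\left(135 \right)}}{16874 \frac{1}{-19232}}\right)} = \sqrt{38282 + \left(\frac{20116}{\left(-2535 - 6481\right) + 4790} + \frac{\left(-2\right) 135^{2}}{16874 \frac{1}{-19232}}\right)} = \sqrt{38282 + \left(\frac{20116}{-9016 + 4790} + \frac{\left(-2\right) 18225}{16874 \left(- \frac{1}{19232}\right)}\right)} = \sqrt{38282 + \left(\frac{20116}{-4226} - \frac{36450}{- \frac{8437}{9616}}\right)} = \sqrt{38282 + \left(20116 \left(- \frac{1}{4226}\right) - - \frac{350503200}{8437}\right)} = \sqrt{38282 + \left(- \frac{10058}{2113} + \frac{350503200}{8437}\right)} = \sqrt{38282 + \frac{740528402254}{17827381}} = \sqrt{\frac{1422996201696}{17827381}} = \frac{4 \sqrt{1585518465574214886}}{17827381}$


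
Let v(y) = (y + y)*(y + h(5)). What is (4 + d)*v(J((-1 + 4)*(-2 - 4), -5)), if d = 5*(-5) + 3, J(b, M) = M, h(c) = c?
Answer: 0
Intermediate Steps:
v(y) = 2*y*(5 + y) (v(y) = (y + y)*(y + 5) = (2*y)*(5 + y) = 2*y*(5 + y))
d = -22 (d = -25 + 3 = -22)
(4 + d)*v(J((-1 + 4)*(-2 - 4), -5)) = (4 - 22)*(2*(-5)*(5 - 5)) = -36*(-5)*0 = -18*0 = 0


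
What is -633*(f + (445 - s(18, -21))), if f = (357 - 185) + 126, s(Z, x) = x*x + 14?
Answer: -182304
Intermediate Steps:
s(Z, x) = 14 + x**2 (s(Z, x) = x**2 + 14 = 14 + x**2)
f = 298 (f = 172 + 126 = 298)
-633*(f + (445 - s(18, -21))) = -633*(298 + (445 - (14 + (-21)**2))) = -633*(298 + (445 - (14 + 441))) = -633*(298 + (445 - 1*455)) = -633*(298 + (445 - 455)) = -633*(298 - 10) = -633*288 = -182304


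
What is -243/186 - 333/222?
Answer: -87/31 ≈ -2.8064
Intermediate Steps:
-243/186 - 333/222 = -243*1/186 - 333*1/222 = -81/62 - 3/2 = -87/31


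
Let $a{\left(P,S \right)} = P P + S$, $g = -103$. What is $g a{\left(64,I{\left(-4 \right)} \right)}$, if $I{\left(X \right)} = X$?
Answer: $-421476$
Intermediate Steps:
$a{\left(P,S \right)} = S + P^{2}$ ($a{\left(P,S \right)} = P^{2} + S = S + P^{2}$)
$g a{\left(64,I{\left(-4 \right)} \right)} = - 103 \left(-4 + 64^{2}\right) = - 103 \left(-4 + 4096\right) = \left(-103\right) 4092 = -421476$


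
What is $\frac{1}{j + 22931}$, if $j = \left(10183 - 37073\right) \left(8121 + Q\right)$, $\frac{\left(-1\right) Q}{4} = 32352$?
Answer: $\frac{1}{3261430361} \approx 3.0661 \cdot 10^{-10}$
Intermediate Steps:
$Q = -129408$ ($Q = \left(-4\right) 32352 = -129408$)
$j = 3261407430$ ($j = \left(10183 - 37073\right) \left(8121 - 129408\right) = \left(10183 - 37073\right) \left(-121287\right) = \left(-26890\right) \left(-121287\right) = 3261407430$)
$\frac{1}{j + 22931} = \frac{1}{3261407430 + 22931} = \frac{1}{3261430361}$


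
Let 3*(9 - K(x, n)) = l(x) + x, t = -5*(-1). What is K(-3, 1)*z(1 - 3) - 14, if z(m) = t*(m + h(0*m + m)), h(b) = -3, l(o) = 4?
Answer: -692/3 ≈ -230.67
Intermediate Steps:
t = 5
z(m) = -15 + 5*m (z(m) = 5*(m - 3) = 5*(-3 + m) = -15 + 5*m)
K(x, n) = 23/3 - x/3 (K(x, n) = 9 - (4 + x)/3 = 9 + (-4/3 - x/3) = 23/3 - x/3)
K(-3, 1)*z(1 - 3) - 14 = (23/3 - ⅓*(-3))*(-15 + 5*(1 - 3)) - 14 = (23/3 + 1)*(-15 + 5*(-2)) - 14 = 26*(-15 - 10)/3 - 14 = (26/3)*(-25) - 14 = -650/3 - 14 = -692/3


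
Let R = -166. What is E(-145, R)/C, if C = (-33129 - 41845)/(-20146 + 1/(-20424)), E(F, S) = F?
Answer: -59661976225/1531268976 ≈ -38.962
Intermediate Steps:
C = 1531268976/411461905 (C = -74974/(-20146 - 1/20424) = -74974/(-411461905/20424) = -74974*(-20424/411461905) = 1531268976/411461905 ≈ 3.7215)
E(-145, R)/C = -145/1531268976/411461905 = -145*411461905/1531268976 = -59661976225/1531268976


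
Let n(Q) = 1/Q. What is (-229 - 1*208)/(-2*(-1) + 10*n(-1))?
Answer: 437/8 ≈ 54.625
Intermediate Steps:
(-229 - 1*208)/(-2*(-1) + 10*n(-1)) = (-229 - 1*208)/(-2*(-1) + 10/(-1)) = (-229 - 208)/(2 + 10*(-1)) = -437/(2 - 10) = -437/(-8) = -437*(-⅛) = 437/8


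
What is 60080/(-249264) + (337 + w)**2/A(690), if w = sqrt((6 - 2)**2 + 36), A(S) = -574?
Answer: -1772256929/8942346 - 674*sqrt(13)/287 ≈ -206.65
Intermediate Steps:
w = 2*sqrt(13) (w = sqrt(4**2 + 36) = sqrt(16 + 36) = sqrt(52) = 2*sqrt(13) ≈ 7.2111)
60080/(-249264) + (337 + w)**2/A(690) = 60080/(-249264) + (337 + 2*sqrt(13))**2/(-574) = 60080*(-1/249264) + (337 + 2*sqrt(13))**2*(-1/574) = -3755/15579 - (337 + 2*sqrt(13))**2/574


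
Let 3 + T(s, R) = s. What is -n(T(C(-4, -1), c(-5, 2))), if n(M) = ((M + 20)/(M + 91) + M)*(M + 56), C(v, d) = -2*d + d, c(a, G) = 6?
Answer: 8640/89 ≈ 97.079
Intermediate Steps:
C(v, d) = -d
T(s, R) = -3 + s
n(M) = (56 + M)*(M + (20 + M)/(91 + M)) (n(M) = ((20 + M)/(91 + M) + M)*(56 + M) = (M + (20 + M)/(91 + M))*(56 + M) = (56 + M)*(M + (20 + M)/(91 + M)))
-n(T(C(-4, -1), c(-5, 2))) = -(1120 + (-3 - 1*(-1))**3 + 148*(-3 - 1*(-1))**2 + 5172*(-3 - 1*(-1)))/(91 + (-3 - 1*(-1))) = -(1120 + (-3 + 1)**3 + 148*(-3 + 1)**2 + 5172*(-3 + 1))/(91 + (-3 + 1)) = -(1120 + (-2)**3 + 148*(-2)**2 + 5172*(-2))/(91 - 2) = -(1120 - 8 + 148*4 - 10344)/89 = -(1120 - 8 + 592 - 10344)/89 = -(-8640)/89 = -1*(-8640/89) = 8640/89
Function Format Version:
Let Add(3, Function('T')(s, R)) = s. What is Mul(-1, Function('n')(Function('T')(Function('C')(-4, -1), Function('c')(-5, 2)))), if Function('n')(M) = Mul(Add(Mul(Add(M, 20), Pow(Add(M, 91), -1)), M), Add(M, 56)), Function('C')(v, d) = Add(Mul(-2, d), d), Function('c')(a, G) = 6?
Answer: Rational(8640, 89) ≈ 97.079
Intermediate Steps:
Function('C')(v, d) = Mul(-1, d)
Function('T')(s, R) = Add(-3, s)
Function('n')(M) = Mul(Add(56, M), Add(M, Mul(Pow(Add(91, M), -1), Add(20, M)))) (Function('n')(M) = Mul(Add(Mul(Add(20, M), Pow(Add(91, M), -1)), M), Add(56, M)) = Mul(Add(Mul(Pow(Add(91, M), -1), Add(20, M)), M), Add(56, M)) = Mul(Add(M, Mul(Pow(Add(91, M), -1), Add(20, M))), Add(56, M)) = Mul(Add(56, M), Add(M, Mul(Pow(Add(91, M), -1), Add(20, M)))))
Mul(-1, Function('n')(Function('T')(Function('C')(-4, -1), Function('c')(-5, 2)))) = Mul(-1, Mul(Pow(Add(91, Add(-3, Mul(-1, -1))), -1), Add(1120, Pow(Add(-3, Mul(-1, -1)), 3), Mul(148, Pow(Add(-3, Mul(-1, -1)), 2)), Mul(5172, Add(-3, Mul(-1, -1)))))) = Mul(-1, Mul(Pow(Add(91, Add(-3, 1)), -1), Add(1120, Pow(Add(-3, 1), 3), Mul(148, Pow(Add(-3, 1), 2)), Mul(5172, Add(-3, 1))))) = Mul(-1, Mul(Pow(Add(91, -2), -1), Add(1120, Pow(-2, 3), Mul(148, Pow(-2, 2)), Mul(5172, -2)))) = Mul(-1, Mul(Pow(89, -1), Add(1120, -8, Mul(148, 4), -10344))) = Mul(-1, Mul(Rational(1, 89), Add(1120, -8, 592, -10344))) = Mul(-1, Mul(Rational(1, 89), -8640)) = Mul(-1, Rational(-8640, 89)) = Rational(8640, 89)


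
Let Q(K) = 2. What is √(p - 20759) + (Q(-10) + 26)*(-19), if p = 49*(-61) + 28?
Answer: -532 + 2*I*√5930 ≈ -532.0 + 154.01*I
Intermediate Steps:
p = -2961 (p = -2989 + 28 = -2961)
√(p - 20759) + (Q(-10) + 26)*(-19) = √(-2961 - 20759) + (2 + 26)*(-19) = √(-23720) + 28*(-19) = 2*I*√5930 - 532 = -532 + 2*I*√5930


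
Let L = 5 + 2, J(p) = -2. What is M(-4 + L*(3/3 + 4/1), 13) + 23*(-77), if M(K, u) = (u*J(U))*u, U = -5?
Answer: -2109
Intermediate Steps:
L = 7
M(K, u) = -2*u² (M(K, u) = (u*(-2))*u = (-2*u)*u = -2*u²)
M(-4 + L*(3/3 + 4/1), 13) + 23*(-77) = -2*13² + 23*(-77) = -2*169 - 1771 = -338 - 1771 = -2109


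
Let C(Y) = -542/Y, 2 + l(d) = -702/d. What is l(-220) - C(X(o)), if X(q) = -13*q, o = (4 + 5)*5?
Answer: 3403/12870 ≈ 0.26441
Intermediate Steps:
l(d) = -2 - 702/d
o = 45 (o = 9*5 = 45)
l(-220) - C(X(o)) = (-2 - 702/(-220)) - (-542)/((-13*45)) = (-2 - 702*(-1/220)) - (-542)/(-585) = (-2 + 351/110) - (-542)*(-1)/585 = 131/110 - 1*542/585 = 131/110 - 542/585 = 3403/12870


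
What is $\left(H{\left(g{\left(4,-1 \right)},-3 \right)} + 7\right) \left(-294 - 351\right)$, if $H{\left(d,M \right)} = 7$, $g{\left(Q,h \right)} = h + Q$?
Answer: $-9030$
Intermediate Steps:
$g{\left(Q,h \right)} = Q + h$
$\left(H{\left(g{\left(4,-1 \right)},-3 \right)} + 7\right) \left(-294 - 351\right) = \left(7 + 7\right) \left(-294 - 351\right) = 14 \left(-645\right) = -9030$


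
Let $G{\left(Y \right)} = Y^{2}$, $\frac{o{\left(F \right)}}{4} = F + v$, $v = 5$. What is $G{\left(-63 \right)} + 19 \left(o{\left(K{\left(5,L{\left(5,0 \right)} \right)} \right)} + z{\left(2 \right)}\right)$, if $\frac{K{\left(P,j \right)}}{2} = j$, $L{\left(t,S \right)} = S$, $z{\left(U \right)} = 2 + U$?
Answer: $4425$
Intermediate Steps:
$K{\left(P,j \right)} = 2 j$
$o{\left(F \right)} = 20 + 4 F$ ($o{\left(F \right)} = 4 \left(F + 5\right) = 4 \left(5 + F\right) = 20 + 4 F$)
$G{\left(-63 \right)} + 19 \left(o{\left(K{\left(5,L{\left(5,0 \right)} \right)} \right)} + z{\left(2 \right)}\right) = \left(-63\right)^{2} + 19 \left(\left(20 + 4 \cdot 2 \cdot 0\right) + \left(2 + 2\right)\right) = 3969 + 19 \left(\left(20 + 4 \cdot 0\right) + 4\right) = 3969 + 19 \left(\left(20 + 0\right) + 4\right) = 3969 + 19 \left(20 + 4\right) = 3969 + 19 \cdot 24 = 3969 + 456 = 4425$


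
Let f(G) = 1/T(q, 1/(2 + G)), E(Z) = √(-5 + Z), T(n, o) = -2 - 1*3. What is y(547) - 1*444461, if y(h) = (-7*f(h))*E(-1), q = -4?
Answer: -444461 + 7*I*√6/5 ≈ -4.4446e+5 + 3.4293*I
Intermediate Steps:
T(n, o) = -5 (T(n, o) = -2 - 3 = -5)
f(G) = -⅕ (f(G) = 1/(-5) = -⅕)
y(h) = 7*I*√6/5 (y(h) = (-7*(-⅕))*√(-5 - 1) = 7*√(-6)/5 = 7*(I*√6)/5 = 7*I*√6/5)
y(547) - 1*444461 = 7*I*√6/5 - 1*444461 = 7*I*√6/5 - 444461 = -444461 + 7*I*√6/5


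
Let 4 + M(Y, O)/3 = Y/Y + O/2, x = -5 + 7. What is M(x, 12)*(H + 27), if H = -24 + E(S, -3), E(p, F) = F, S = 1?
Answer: 0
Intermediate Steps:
x = 2
M(Y, O) = -9 + 3*O/2 (M(Y, O) = -12 + 3*(Y/Y + O/2) = -12 + 3*(1 + O*(1/2)) = -12 + 3*(1 + O/2) = -12 + (3 + 3*O/2) = -9 + 3*O/2)
H = -27 (H = -24 - 3 = -27)
M(x, 12)*(H + 27) = (-9 + (3/2)*12)*(-27 + 27) = (-9 + 18)*0 = 9*0 = 0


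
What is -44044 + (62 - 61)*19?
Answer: -44025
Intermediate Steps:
-44044 + (62 - 61)*19 = -44044 + 1*19 = -44044 + 19 = -44025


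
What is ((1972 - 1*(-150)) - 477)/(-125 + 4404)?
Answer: 1645/4279 ≈ 0.38444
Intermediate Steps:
((1972 - 1*(-150)) - 477)/(-125 + 4404) = ((1972 + 150) - 477)/4279 = (2122 - 477)*(1/4279) = 1645*(1/4279) = 1645/4279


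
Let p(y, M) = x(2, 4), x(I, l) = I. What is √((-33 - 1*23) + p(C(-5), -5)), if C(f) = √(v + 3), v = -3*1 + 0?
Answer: 3*I*√6 ≈ 7.3485*I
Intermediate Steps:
v = -3 (v = -3 + 0 = -3)
C(f) = 0 (C(f) = √(-3 + 3) = √0 = 0)
p(y, M) = 2
√((-33 - 1*23) + p(C(-5), -5)) = √((-33 - 1*23) + 2) = √((-33 - 23) + 2) = √(-56 + 2) = √(-54) = 3*I*√6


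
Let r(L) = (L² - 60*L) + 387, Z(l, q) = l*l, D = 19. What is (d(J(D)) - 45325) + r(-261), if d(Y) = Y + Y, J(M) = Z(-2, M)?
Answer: 38851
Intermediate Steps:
Z(l, q) = l²
J(M) = 4 (J(M) = (-2)² = 4)
d(Y) = 2*Y
r(L) = 387 + L² - 60*L
(d(J(D)) - 45325) + r(-261) = (2*4 - 45325) + (387 + (-261)² - 60*(-261)) = (8 - 45325) + (387 + 68121 + 15660) = -45317 + 84168 = 38851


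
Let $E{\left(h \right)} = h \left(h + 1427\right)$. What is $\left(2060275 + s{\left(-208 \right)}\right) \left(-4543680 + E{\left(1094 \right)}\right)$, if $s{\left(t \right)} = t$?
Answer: $-3678674002302$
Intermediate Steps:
$E{\left(h \right)} = h \left(1427 + h\right)$
$\left(2060275 + s{\left(-208 \right)}\right) \left(-4543680 + E{\left(1094 \right)}\right) = \left(2060275 - 208\right) \left(-4543680 + 1094 \left(1427 + 1094\right)\right) = 2060067 \left(-4543680 + 1094 \cdot 2521\right) = 2060067 \left(-4543680 + 2757974\right) = 2060067 \left(-1785706\right) = -3678674002302$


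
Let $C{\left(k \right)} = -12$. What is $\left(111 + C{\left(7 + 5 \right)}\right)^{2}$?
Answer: $9801$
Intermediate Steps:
$\left(111 + C{\left(7 + 5 \right)}\right)^{2} = \left(111 - 12\right)^{2} = 99^{2} = 9801$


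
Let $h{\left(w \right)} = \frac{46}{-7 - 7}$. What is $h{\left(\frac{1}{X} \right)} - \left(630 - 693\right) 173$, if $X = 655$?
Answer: $\frac{76270}{7} \approx 10896.0$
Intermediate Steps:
$h{\left(w \right)} = - \frac{23}{7}$ ($h{\left(w \right)} = \frac{46}{-14} = 46 \left(- \frac{1}{14}\right) = - \frac{23}{7}$)
$h{\left(\frac{1}{X} \right)} - \left(630 - 693\right) 173 = - \frac{23}{7} - \left(630 - 693\right) 173 = - \frac{23}{7} - \left(-63\right) 173 = - \frac{23}{7} - -10899 = - \frac{23}{7} + 10899 = \frac{76270}{7}$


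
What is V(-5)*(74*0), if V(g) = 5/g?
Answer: 0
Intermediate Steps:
V(-5)*(74*0) = (5/(-5))*(74*0) = (5*(-⅕))*0 = -1*0 = 0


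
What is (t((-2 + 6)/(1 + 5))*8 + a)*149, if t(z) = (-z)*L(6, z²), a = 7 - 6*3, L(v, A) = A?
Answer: -53789/27 ≈ -1992.2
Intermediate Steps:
a = -11 (a = 7 - 18 = -11)
t(z) = -z³ (t(z) = (-z)*z² = -z³)
(t((-2 + 6)/(1 + 5))*8 + a)*149 = (-((-2 + 6)/(1 + 5))³*8 - 11)*149 = (-(4/6)³*8 - 11)*149 = (-(4*(⅙))³*8 - 11)*149 = (-(⅔)³*8 - 11)*149 = (-1*8/27*8 - 11)*149 = (-8/27*8 - 11)*149 = (-64/27 - 11)*149 = -361/27*149 = -53789/27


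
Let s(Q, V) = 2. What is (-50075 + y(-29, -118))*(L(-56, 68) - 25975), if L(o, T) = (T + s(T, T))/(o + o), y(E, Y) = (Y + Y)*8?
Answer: 10798171215/8 ≈ 1.3498e+9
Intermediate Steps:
y(E, Y) = 16*Y (y(E, Y) = (2*Y)*8 = 16*Y)
L(o, T) = (2 + T)/(2*o) (L(o, T) = (T + 2)/(o + o) = (2 + T)/((2*o)) = (2 + T)*(1/(2*o)) = (2 + T)/(2*o))
(-50075 + y(-29, -118))*(L(-56, 68) - 25975) = (-50075 + 16*(-118))*((1/2)*(2 + 68)/(-56) - 25975) = (-50075 - 1888)*((1/2)*(-1/56)*70 - 25975) = -51963*(-5/8 - 25975) = -51963*(-207805/8) = 10798171215/8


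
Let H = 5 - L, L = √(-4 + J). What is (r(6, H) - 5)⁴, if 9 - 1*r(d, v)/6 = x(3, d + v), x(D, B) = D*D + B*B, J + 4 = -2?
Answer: -237623415359 - 97783842288*I*√10 ≈ -2.3762e+11 - 3.0922e+11*I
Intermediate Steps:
J = -6 (J = -4 - 2 = -6)
L = I*√10 (L = √(-4 - 6) = √(-10) = I*√10 ≈ 3.1623*I)
H = 5 - I*√10 ≈ 5.0 - 3.1623*I
x(D, B) = B² + D² (x(D, B) = D² + B² = B² + D²)
r(d, v) = -6*(d + v)² (r(d, v) = 54 - 6*((d + v)² + 3²) = 54 - 6*((d + v)² + 9) = 54 - 6*(9 + (d + v)²) = 54 + (-54 - 6*(d + v)²) = -6*(d + v)²)
(r(6, H) - 5)⁴ = (-6*(6 + (5 - I*√10))² - 5)⁴ = (-6*(11 - I*√10)² - 5)⁴ = (-5 - 6*(11 - I*√10)²)⁴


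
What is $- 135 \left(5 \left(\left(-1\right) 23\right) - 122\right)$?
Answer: $31995$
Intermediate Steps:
$- 135 \left(5 \left(\left(-1\right) 23\right) - 122\right) = - 135 \left(5 \left(-23\right) - 122\right) = - 135 \left(-115 - 122\right) = \left(-135\right) \left(-237\right) = 31995$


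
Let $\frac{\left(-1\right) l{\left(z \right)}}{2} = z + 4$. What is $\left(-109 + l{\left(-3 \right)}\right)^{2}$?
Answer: $12321$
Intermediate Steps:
$l{\left(z \right)} = -8 - 2 z$ ($l{\left(z \right)} = - 2 \left(z + 4\right) = - 2 \left(4 + z\right) = -8 - 2 z$)
$\left(-109 + l{\left(-3 \right)}\right)^{2} = \left(-109 - 2\right)^{2} = \left(-111\right)^{2} = 12321$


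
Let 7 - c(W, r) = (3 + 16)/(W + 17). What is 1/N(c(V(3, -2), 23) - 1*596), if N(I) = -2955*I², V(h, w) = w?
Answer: -15/15443483252 ≈ -9.7128e-10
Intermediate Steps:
c(W, r) = 7 - 19/(17 + W) (c(W, r) = 7 - (3 + 16)/(W + 17) = 7 - 19/(17 + W))
1/N(c(V(3, -2), 23) - 1*596) = 1/(-2955*((100 + 7*(-2))/(17 - 2) - 1*596)²) = 1/(-2955*((100 - 14)/15 - 596)²) = 1/(-2955*((1/15)*86 - 596)²) = 1/(-2955*(86/15 - 596)²) = 1/(-2955*(-8854/15)²) = 1/(-2955*78393316/225) = 1/(-15443483252/15) = -15/15443483252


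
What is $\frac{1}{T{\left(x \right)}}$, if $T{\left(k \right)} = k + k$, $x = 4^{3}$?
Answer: $\frac{1}{128} \approx 0.0078125$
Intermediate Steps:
$x = 64$
$T{\left(k \right)} = 2 k$
$\frac{1}{T{\left(x \right)}} = \frac{1}{2 \cdot 64} = \frac{1}{128}$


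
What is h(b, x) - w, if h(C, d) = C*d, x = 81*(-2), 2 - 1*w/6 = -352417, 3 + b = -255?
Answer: -2072718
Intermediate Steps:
b = -258 (b = -3 - 255 = -258)
w = 2114514 (w = 12 - 6*(-352417) = 12 + 2114502 = 2114514)
x = -162
h(b, x) - w = -258*(-162) - 1*2114514 = 41796 - 2114514 = -2072718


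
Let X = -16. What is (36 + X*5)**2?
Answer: 1936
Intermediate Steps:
(36 + X*5)**2 = (36 - 16*5)**2 = (36 - 80)**2 = (-44)**2 = 1936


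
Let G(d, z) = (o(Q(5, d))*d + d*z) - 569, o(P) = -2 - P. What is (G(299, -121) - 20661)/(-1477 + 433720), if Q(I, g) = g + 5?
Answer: -148903/432243 ≈ -0.34449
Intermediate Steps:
Q(I, g) = 5 + g
G(d, z) = -569 + d*z + d*(-7 - d) (G(d, z) = ((-2 - (5 + d))*d + d*z) - 569 = ((-2 + (-5 - d))*d + d*z) - 569 = ((-7 - d)*d + d*z) - 569 = (d*(-7 - d) + d*z) - 569 = (d*z + d*(-7 - d)) - 569 = -569 + d*z + d*(-7 - d))
(G(299, -121) - 20661)/(-1477 + 433720) = ((-569 + 299*(-121) - 1*299*(7 + 299)) - 20661)/(-1477 + 433720) = ((-569 - 36179 - 1*299*306) - 20661)/432243 = ((-569 - 36179 - 91494) - 20661)*(1/432243) = (-128242 - 20661)*(1/432243) = -148903*1/432243 = -148903/432243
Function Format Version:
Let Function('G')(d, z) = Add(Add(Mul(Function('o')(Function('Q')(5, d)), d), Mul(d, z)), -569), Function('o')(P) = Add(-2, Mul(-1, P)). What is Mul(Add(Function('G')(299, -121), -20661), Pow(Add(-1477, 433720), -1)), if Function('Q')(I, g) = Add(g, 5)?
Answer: Rational(-148903, 432243) ≈ -0.34449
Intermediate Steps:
Function('Q')(I, g) = Add(5, g)
Function('G')(d, z) = Add(-569, Mul(d, z), Mul(d, Add(-7, Mul(-1, d)))) (Function('G')(d, z) = Add(Add(Mul(Add(-2, Mul(-1, Add(5, d))), d), Mul(d, z)), -569) = Add(Add(Mul(Add(-2, Add(-5, Mul(-1, d))), d), Mul(d, z)), -569) = Add(Add(Mul(Add(-7, Mul(-1, d)), d), Mul(d, z)), -569) = Add(Add(Mul(d, Add(-7, Mul(-1, d))), Mul(d, z)), -569) = Add(Add(Mul(d, z), Mul(d, Add(-7, Mul(-1, d)))), -569) = Add(-569, Mul(d, z), Mul(d, Add(-7, Mul(-1, d)))))
Mul(Add(Function('G')(299, -121), -20661), Pow(Add(-1477, 433720), -1)) = Mul(Add(Add(-569, Mul(299, -121), Mul(-1, 299, Add(7, 299))), -20661), Pow(Add(-1477, 433720), -1)) = Mul(Add(Add(-569, -36179, Mul(-1, 299, 306)), -20661), Pow(432243, -1)) = Mul(Add(Add(-569, -36179, -91494), -20661), Rational(1, 432243)) = Mul(Add(-128242, -20661), Rational(1, 432243)) = Mul(-148903, Rational(1, 432243)) = Rational(-148903, 432243)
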